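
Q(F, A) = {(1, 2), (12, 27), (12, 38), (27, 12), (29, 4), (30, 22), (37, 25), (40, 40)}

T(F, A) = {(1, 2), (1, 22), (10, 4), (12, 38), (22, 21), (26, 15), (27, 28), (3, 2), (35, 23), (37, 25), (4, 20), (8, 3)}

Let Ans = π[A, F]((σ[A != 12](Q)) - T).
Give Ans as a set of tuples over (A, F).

σ[A != 12]: keep tuples satisfying A != 12 → {(1, 2), (12, 27), (12, 38), (29, 4), (30, 22), (37, 25), (40, 40)}
Taking the difference: {(12, 27), (29, 4), (30, 22), (40, 40)}
Projecting to A, F: {(22, 30), (27, 12), (4, 29), (40, 40)}

{(22, 30), (27, 12), (4, 29), (40, 40)}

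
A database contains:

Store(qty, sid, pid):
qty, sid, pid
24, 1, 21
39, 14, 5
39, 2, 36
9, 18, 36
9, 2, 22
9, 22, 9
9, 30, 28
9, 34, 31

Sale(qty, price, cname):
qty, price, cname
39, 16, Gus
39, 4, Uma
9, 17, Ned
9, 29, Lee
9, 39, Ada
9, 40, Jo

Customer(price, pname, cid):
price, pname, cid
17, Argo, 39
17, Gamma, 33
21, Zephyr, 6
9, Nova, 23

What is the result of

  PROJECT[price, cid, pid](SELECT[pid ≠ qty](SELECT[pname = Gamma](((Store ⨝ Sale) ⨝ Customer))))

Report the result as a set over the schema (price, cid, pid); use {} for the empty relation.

Store ⋈ Sale (natural join on qty): {(39, 14, 5, 16, Gus), (39, 14, 5, 4, Uma), (39, 2, 36, 16, Gus), (39, 2, 36, 4, Uma), (9, 18, 36, 17, Ned), (9, 18, 36, 29, Lee), (9, 18, 36, 39, Ada), (9, 18, 36, 40, Jo), (9, 2, 22, 17, Ned), (9, 2, 22, 29, Lee), (9, 2, 22, 39, Ada), (9, 2, 22, 40, Jo), (9, 22, 9, 17, Ned), (9, 22, 9, 29, Lee), (9, 22, 9, 39, Ada), (9, 22, 9, 40, Jo), (9, 30, 28, 17, Ned), (9, 30, 28, 29, Lee), (9, 30, 28, 39, Ada), (9, 30, 28, 40, Jo), (9, 34, 31, 17, Ned), (9, 34, 31, 29, Lee), (9, 34, 31, 39, Ada), (9, 34, 31, 40, Jo)}
(Store ⨝ Sale) ⋈ Customer (natural join on price): {(9, 18, 36, 17, Ned, Argo, 39), (9, 18, 36, 17, Ned, Gamma, 33), (9, 2, 22, 17, Ned, Argo, 39), (9, 2, 22, 17, Ned, Gamma, 33), (9, 22, 9, 17, Ned, Argo, 39), (9, 22, 9, 17, Ned, Gamma, 33), (9, 30, 28, 17, Ned, Argo, 39), (9, 30, 28, 17, Ned, Gamma, 33), (9, 34, 31, 17, Ned, Argo, 39), (9, 34, 31, 17, Ned, Gamma, 33)}
σ[pname = Gamma]: keep tuples satisfying pname = Gamma → {(9, 18, 36, 17, Ned, Gamma, 33), (9, 2, 22, 17, Ned, Gamma, 33), (9, 22, 9, 17, Ned, Gamma, 33), (9, 30, 28, 17, Ned, Gamma, 33), (9, 34, 31, 17, Ned, Gamma, 33)}
σ[pid ≠ qty]: keep tuples satisfying pid ≠ qty → {(9, 18, 36, 17, Ned, Gamma, 33), (9, 2, 22, 17, Ned, Gamma, 33), (9, 30, 28, 17, Ned, Gamma, 33), (9, 34, 31, 17, Ned, Gamma, 33)}
π_{price, cid, pid} gives {(17, 33, 22), (17, 33, 28), (17, 33, 31), (17, 33, 36)}.

{(17, 33, 22), (17, 33, 28), (17, 33, 31), (17, 33, 36)}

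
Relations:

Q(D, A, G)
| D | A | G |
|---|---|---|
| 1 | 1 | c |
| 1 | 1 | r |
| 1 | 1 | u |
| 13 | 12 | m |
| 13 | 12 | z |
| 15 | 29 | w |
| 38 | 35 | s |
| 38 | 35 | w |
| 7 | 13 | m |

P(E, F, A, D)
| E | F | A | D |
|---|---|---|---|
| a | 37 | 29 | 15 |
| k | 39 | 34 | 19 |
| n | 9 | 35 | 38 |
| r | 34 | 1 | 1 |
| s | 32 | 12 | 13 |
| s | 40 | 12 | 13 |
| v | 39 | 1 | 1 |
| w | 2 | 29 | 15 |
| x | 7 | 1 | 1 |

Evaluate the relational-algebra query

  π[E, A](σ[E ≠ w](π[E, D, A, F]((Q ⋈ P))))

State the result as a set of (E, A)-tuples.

{(a, 29), (n, 35), (r, 1), (s, 12), (v, 1), (x, 1)}

Q ⋈ P (natural join on D, A): {(1, 1, c, r, 34), (1, 1, c, v, 39), (1, 1, c, x, 7), (1, 1, r, r, 34), (1, 1, r, v, 39), (1, 1, r, x, 7), (1, 1, u, r, 34), (1, 1, u, v, 39), (1, 1, u, x, 7), (13, 12, m, s, 32), (13, 12, m, s, 40), (13, 12, z, s, 32), (13, 12, z, s, 40), (15, 29, w, a, 37), (15, 29, w, w, 2), (38, 35, s, n, 9), (38, 35, w, n, 9)}
π_{E, D, A, F} gives {(a, 15, 29, 37), (n, 38, 35, 9), (r, 1, 1, 34), (s, 13, 12, 32), (s, 13, 12, 40), (v, 1, 1, 39), (w, 15, 29, 2), (x, 1, 1, 7)} (9 duplicate(s) eliminated).
σ[E ≠ w]: keep tuples satisfying E ≠ w → {(a, 15, 29, 37), (n, 38, 35, 9), (r, 1, 1, 34), (s, 13, 12, 32), (s, 13, 12, 40), (v, 1, 1, 39), (x, 1, 1, 7)}
π_{E, A} gives {(a, 29), (n, 35), (r, 1), (s, 12), (v, 1), (x, 1)} (1 duplicate(s) eliminated).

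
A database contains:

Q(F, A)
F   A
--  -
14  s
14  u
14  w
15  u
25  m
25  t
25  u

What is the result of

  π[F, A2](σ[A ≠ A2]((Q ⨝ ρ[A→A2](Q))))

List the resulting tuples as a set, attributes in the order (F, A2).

{(14, s), (14, u), (14, w), (25, m), (25, t), (25, u)}

ρ[A→A2]: schema becomes (F, A2); tuples unchanged.
Joining Q and ρ[A→A2](Q) on F yields {(14, s, s), (14, s, u), (14, s, w), (14, u, s), (14, u, u), (14, u, w), (14, w, s), (14, w, u), (14, w, w), (15, u, u), (25, m, m), (25, m, t), (25, m, u), (25, t, m), (25, t, t), (25, t, u), (25, u, m), (25, u, t), (25, u, u)}.
σ[A ≠ A2]: keep tuples satisfying A ≠ A2 → {(14, s, u), (14, s, w), (14, u, s), (14, u, w), (14, w, s), (14, w, u), (25, m, t), (25, m, u), (25, t, m), (25, t, u), (25, u, m), (25, u, t)}
Projecting to F, A2 (6 duplicate(s) eliminated): {(14, s), (14, u), (14, w), (25, m), (25, t), (25, u)}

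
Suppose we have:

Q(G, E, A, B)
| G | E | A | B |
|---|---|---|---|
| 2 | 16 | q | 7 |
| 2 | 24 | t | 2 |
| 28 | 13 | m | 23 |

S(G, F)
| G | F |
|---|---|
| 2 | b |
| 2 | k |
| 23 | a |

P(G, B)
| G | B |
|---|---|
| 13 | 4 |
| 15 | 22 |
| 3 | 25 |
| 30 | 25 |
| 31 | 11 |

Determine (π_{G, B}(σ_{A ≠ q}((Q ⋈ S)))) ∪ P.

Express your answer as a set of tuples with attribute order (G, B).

Natural join on G: {(2, 16, q, 7, b), (2, 16, q, 7, k), (2, 24, t, 2, b), (2, 24, t, 2, k)}
Apply σ_{A ≠ q}; surviving tuples: {(2, 24, t, 2, b), (2, 24, t, 2, k)}
π[G, B]: project onto (G, B) (1 duplicate(s) eliminated) → {(2, 2)}
Taking the union: {(13, 4), (15, 22), (2, 2), (3, 25), (30, 25), (31, 11)}

{(13, 4), (15, 22), (2, 2), (3, 25), (30, 25), (31, 11)}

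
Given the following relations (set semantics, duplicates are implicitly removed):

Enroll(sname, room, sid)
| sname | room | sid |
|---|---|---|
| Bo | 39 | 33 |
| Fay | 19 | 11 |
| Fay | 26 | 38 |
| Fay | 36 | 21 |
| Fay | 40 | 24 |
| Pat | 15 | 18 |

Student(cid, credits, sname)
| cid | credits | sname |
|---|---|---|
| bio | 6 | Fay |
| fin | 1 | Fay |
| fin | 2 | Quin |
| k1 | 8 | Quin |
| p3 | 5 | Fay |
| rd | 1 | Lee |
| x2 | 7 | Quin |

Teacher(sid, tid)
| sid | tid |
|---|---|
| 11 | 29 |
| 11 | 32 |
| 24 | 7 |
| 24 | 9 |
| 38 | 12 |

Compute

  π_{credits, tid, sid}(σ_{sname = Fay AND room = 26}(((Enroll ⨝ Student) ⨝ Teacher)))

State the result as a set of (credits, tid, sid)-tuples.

{(1, 12, 38), (5, 12, 38), (6, 12, 38)}

Natural join on sname: {(Fay, 19, 11, bio, 6), (Fay, 19, 11, fin, 1), (Fay, 19, 11, p3, 5), (Fay, 26, 38, bio, 6), (Fay, 26, 38, fin, 1), (Fay, 26, 38, p3, 5), (Fay, 36, 21, bio, 6), (Fay, 36, 21, fin, 1), (Fay, 36, 21, p3, 5), (Fay, 40, 24, bio, 6), (Fay, 40, 24, fin, 1), (Fay, 40, 24, p3, 5)}
Natural join on sid: {(Fay, 19, 11, bio, 6, 29), (Fay, 19, 11, bio, 6, 32), (Fay, 19, 11, fin, 1, 29), (Fay, 19, 11, fin, 1, 32), (Fay, 19, 11, p3, 5, 29), (Fay, 19, 11, p3, 5, 32), (Fay, 26, 38, bio, 6, 12), (Fay, 26, 38, fin, 1, 12), (Fay, 26, 38, p3, 5, 12), (Fay, 40, 24, bio, 6, 7), (Fay, 40, 24, bio, 6, 9), (Fay, 40, 24, fin, 1, 7), (Fay, 40, 24, fin, 1, 9), (Fay, 40, 24, p3, 5, 7), (Fay, 40, 24, p3, 5, 9)}
σ[sname = Fay AND room = 26]: keep tuples satisfying sname = Fay AND room = 26 → {(Fay, 26, 38, bio, 6, 12), (Fay, 26, 38, fin, 1, 12), (Fay, 26, 38, p3, 5, 12)}
π[credits, tid, sid]: project onto (credits, tid, sid) → {(1, 12, 38), (5, 12, 38), (6, 12, 38)}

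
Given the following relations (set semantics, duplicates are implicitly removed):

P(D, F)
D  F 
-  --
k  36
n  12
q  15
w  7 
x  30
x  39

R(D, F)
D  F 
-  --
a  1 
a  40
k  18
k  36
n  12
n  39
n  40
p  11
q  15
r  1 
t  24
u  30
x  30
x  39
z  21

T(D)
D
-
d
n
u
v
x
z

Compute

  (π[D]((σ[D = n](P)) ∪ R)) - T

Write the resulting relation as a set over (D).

{a, k, p, q, r, t}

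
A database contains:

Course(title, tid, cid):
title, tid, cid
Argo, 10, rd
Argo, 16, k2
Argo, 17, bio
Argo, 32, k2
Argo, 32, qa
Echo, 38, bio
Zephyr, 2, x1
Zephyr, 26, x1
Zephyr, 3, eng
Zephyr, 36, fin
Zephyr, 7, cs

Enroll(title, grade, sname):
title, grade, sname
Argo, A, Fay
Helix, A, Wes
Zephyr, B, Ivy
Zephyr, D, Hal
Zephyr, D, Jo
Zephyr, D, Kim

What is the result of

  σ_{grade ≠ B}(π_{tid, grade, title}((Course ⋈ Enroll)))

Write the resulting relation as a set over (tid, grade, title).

Natural join on title: {(Argo, 10, rd, A, Fay), (Argo, 16, k2, A, Fay), (Argo, 17, bio, A, Fay), (Argo, 32, k2, A, Fay), (Argo, 32, qa, A, Fay), (Zephyr, 2, x1, B, Ivy), (Zephyr, 2, x1, D, Hal), (Zephyr, 2, x1, D, Jo), (Zephyr, 2, x1, D, Kim), (Zephyr, 26, x1, B, Ivy), (Zephyr, 26, x1, D, Hal), (Zephyr, 26, x1, D, Jo), (Zephyr, 26, x1, D, Kim), (Zephyr, 3, eng, B, Ivy), (Zephyr, 3, eng, D, Hal), (Zephyr, 3, eng, D, Jo), (Zephyr, 3, eng, D, Kim), (Zephyr, 36, fin, B, Ivy), (Zephyr, 36, fin, D, Hal), (Zephyr, 36, fin, D, Jo), (Zephyr, 36, fin, D, Kim), (Zephyr, 7, cs, B, Ivy), (Zephyr, 7, cs, D, Hal), (Zephyr, 7, cs, D, Jo), (Zephyr, 7, cs, D, Kim)}
π[tid, grade, title]: project onto (tid, grade, title) (11 duplicate(s) eliminated) → {(10, A, Argo), (16, A, Argo), (17, A, Argo), (2, B, Zephyr), (2, D, Zephyr), (26, B, Zephyr), (26, D, Zephyr), (3, B, Zephyr), (3, D, Zephyr), (32, A, Argo), (36, B, Zephyr), (36, D, Zephyr), (7, B, Zephyr), (7, D, Zephyr)}
Selection grade ≠ B: {(10, A, Argo), (16, A, Argo), (17, A, Argo), (2, D, Zephyr), (26, D, Zephyr), (3, D, Zephyr), (32, A, Argo), (36, D, Zephyr), (7, D, Zephyr)}

{(10, A, Argo), (16, A, Argo), (17, A, Argo), (2, D, Zephyr), (26, D, Zephyr), (3, D, Zephyr), (32, A, Argo), (36, D, Zephyr), (7, D, Zephyr)}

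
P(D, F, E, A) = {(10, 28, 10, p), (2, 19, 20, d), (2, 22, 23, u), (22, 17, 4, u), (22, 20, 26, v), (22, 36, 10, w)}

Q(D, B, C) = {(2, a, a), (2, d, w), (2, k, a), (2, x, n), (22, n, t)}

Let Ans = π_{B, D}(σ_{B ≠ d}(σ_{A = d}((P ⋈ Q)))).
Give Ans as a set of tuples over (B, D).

P ⋈ Q (natural join on D): {(2, 19, 20, d, a, a), (2, 19, 20, d, d, w), (2, 19, 20, d, k, a), (2, 19, 20, d, x, n), (2, 22, 23, u, a, a), (2, 22, 23, u, d, w), (2, 22, 23, u, k, a), (2, 22, 23, u, x, n), (22, 17, 4, u, n, t), (22, 20, 26, v, n, t), (22, 36, 10, w, n, t)}
σ[A = d]: keep tuples satisfying A = d → {(2, 19, 20, d, a, a), (2, 19, 20, d, d, w), (2, 19, 20, d, k, a), (2, 19, 20, d, x, n)}
σ[B ≠ d]: keep tuples satisfying B ≠ d → {(2, 19, 20, d, a, a), (2, 19, 20, d, k, a), (2, 19, 20, d, x, n)}
Keep only column(s) B, D: {(a, 2), (k, 2), (x, 2)}

{(a, 2), (k, 2), (x, 2)}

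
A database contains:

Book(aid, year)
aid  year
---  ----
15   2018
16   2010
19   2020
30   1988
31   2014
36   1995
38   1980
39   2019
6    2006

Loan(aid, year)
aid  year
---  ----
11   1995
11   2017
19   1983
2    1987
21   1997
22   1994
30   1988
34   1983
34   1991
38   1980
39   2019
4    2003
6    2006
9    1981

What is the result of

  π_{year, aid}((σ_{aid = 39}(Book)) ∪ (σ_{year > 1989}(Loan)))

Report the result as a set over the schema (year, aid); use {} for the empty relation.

{(1991, 34), (1994, 22), (1995, 11), (1997, 21), (2003, 4), (2006, 6), (2017, 11), (2019, 39)}

Filtering on aid = 39 leaves {(39, 2019)}.
Filtering on year > 1989 leaves {(11, 1995), (11, 2017), (21, 1997), (22, 1994), (34, 1991), (39, 2019), (4, 2003), (6, 2006)}.
Taking the union: {(11, 1995), (11, 2017), (21, 1997), (22, 1994), (34, 1991), (39, 2019), (4, 2003), (6, 2006)}
Projecting to year, aid: {(1991, 34), (1994, 22), (1995, 11), (1997, 21), (2003, 4), (2006, 6), (2017, 11), (2019, 39)}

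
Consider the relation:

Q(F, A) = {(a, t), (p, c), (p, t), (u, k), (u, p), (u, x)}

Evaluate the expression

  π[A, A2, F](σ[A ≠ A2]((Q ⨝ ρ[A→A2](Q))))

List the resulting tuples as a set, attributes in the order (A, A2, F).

ρ[A→A2]: schema becomes (F, A2); tuples unchanged.
Natural join on F: {(a, t, t), (p, c, c), (p, c, t), (p, t, c), (p, t, t), (u, k, k), (u, k, p), (u, k, x), (u, p, k), (u, p, p), (u, p, x), (u, x, k), (u, x, p), (u, x, x)}
Selection A ≠ A2: {(p, c, t), (p, t, c), (u, k, p), (u, k, x), (u, p, k), (u, p, x), (u, x, k), (u, x, p)}
π_{A, A2, F} gives {(c, t, p), (k, p, u), (k, x, u), (p, k, u), (p, x, u), (t, c, p), (x, k, u), (x, p, u)}.

{(c, t, p), (k, p, u), (k, x, u), (p, k, u), (p, x, u), (t, c, p), (x, k, u), (x, p, u)}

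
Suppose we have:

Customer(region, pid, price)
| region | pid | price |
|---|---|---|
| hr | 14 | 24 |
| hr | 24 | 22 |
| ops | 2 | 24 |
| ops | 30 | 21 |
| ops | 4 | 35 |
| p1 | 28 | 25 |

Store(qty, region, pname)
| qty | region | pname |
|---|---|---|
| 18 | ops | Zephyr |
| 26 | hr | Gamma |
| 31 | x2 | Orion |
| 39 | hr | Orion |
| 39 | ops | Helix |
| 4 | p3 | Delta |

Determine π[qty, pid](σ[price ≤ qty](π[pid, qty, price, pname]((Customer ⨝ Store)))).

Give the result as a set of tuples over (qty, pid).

{(26, 14), (26, 24), (39, 14), (39, 2), (39, 24), (39, 30), (39, 4)}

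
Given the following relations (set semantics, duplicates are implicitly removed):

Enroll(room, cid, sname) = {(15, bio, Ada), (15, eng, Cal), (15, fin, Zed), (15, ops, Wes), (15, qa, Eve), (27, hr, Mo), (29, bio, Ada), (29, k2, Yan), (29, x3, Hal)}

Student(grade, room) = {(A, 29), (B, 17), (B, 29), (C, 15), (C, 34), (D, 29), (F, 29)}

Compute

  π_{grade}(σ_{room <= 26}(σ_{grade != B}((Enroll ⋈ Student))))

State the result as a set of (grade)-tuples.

{C}

Natural join on room: {(15, bio, Ada, C), (15, eng, Cal, C), (15, fin, Zed, C), (15, ops, Wes, C), (15, qa, Eve, C), (29, bio, Ada, A), (29, bio, Ada, B), (29, bio, Ada, D), (29, bio, Ada, F), (29, k2, Yan, A), (29, k2, Yan, B), (29, k2, Yan, D), (29, k2, Yan, F), (29, x3, Hal, A), (29, x3, Hal, B), (29, x3, Hal, D), (29, x3, Hal, F)}
Filtering on grade != B leaves {(15, bio, Ada, C), (15, eng, Cal, C), (15, fin, Zed, C), (15, ops, Wes, C), (15, qa, Eve, C), (29, bio, Ada, A), (29, bio, Ada, D), (29, bio, Ada, F), (29, k2, Yan, A), (29, k2, Yan, D), (29, k2, Yan, F), (29, x3, Hal, A), (29, x3, Hal, D), (29, x3, Hal, F)}.
Filtering on room <= 26 leaves {(15, bio, Ada, C), (15, eng, Cal, C), (15, fin, Zed, C), (15, ops, Wes, C), (15, qa, Eve, C)}.
π_{grade} gives {C} (4 duplicate(s) eliminated).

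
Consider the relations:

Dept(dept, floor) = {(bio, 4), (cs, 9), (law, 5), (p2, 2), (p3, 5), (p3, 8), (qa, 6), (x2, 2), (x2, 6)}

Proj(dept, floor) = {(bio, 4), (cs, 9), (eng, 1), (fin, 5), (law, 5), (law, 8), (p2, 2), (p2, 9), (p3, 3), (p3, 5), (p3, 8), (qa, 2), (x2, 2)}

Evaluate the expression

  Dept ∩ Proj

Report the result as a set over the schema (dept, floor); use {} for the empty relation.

{(bio, 4), (cs, 9), (law, 5), (p2, 2), (p3, 5), (p3, 8), (x2, 2)}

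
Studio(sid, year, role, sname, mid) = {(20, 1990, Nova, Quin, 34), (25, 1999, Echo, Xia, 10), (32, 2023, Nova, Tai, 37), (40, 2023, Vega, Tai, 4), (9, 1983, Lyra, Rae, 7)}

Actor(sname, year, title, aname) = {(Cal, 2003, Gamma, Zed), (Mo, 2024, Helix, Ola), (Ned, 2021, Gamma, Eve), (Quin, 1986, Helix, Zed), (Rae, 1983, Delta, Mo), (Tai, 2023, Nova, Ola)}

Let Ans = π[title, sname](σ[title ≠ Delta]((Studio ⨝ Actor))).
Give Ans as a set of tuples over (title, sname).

{(Nova, Tai)}

Joining Studio and Actor on year, sname yields {(32, 2023, Nova, Tai, 37, Nova, Ola), (40, 2023, Vega, Tai, 4, Nova, Ola), (9, 1983, Lyra, Rae, 7, Delta, Mo)}.
Apply σ_{title ≠ Delta}; surviving tuples: {(32, 2023, Nova, Tai, 37, Nova, Ola), (40, 2023, Vega, Tai, 4, Nova, Ola)}
Keep only column(s) title, sname (1 duplicate(s) eliminated): {(Nova, Tai)}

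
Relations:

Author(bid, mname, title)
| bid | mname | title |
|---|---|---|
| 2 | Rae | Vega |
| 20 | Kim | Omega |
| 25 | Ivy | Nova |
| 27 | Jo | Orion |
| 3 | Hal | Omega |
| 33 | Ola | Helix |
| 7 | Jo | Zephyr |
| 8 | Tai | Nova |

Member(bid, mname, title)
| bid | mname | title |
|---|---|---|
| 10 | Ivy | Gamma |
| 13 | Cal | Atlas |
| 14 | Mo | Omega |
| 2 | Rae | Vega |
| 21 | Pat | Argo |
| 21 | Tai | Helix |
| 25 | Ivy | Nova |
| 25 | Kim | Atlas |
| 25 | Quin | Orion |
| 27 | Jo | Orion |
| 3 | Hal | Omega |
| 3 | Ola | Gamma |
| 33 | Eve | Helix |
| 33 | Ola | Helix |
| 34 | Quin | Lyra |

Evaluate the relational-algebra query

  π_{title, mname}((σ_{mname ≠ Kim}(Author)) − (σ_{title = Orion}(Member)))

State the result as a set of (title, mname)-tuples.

{(Helix, Ola), (Nova, Ivy), (Nova, Tai), (Omega, Hal), (Vega, Rae), (Zephyr, Jo)}

Selection mname ≠ Kim: {(2, Rae, Vega), (25, Ivy, Nova), (27, Jo, Orion), (3, Hal, Omega), (33, Ola, Helix), (7, Jo, Zephyr), (8, Tai, Nova)}
Selection title = Orion: {(25, Quin, Orion), (27, Jo, Orion)}
Set difference of the two operands is {(2, Rae, Vega), (25, Ivy, Nova), (3, Hal, Omega), (33, Ola, Helix), (7, Jo, Zephyr), (8, Tai, Nova)}.
Keep only column(s) title, mname: {(Helix, Ola), (Nova, Ivy), (Nova, Tai), (Omega, Hal), (Vega, Rae), (Zephyr, Jo)}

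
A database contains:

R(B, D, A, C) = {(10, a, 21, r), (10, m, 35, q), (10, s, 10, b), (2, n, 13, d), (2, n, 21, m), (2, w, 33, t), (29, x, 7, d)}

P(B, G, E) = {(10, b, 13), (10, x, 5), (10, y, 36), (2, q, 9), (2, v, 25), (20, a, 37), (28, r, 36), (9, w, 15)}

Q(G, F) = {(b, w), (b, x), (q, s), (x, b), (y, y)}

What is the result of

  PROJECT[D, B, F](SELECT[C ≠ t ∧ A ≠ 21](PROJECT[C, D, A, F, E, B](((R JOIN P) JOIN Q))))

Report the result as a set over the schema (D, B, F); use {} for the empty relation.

{(m, 10, b), (m, 10, w), (m, 10, x), (m, 10, y), (n, 2, s), (s, 10, b), (s, 10, w), (s, 10, x), (s, 10, y)}

Natural join on B: {(10, a, 21, r, b, 13), (10, a, 21, r, x, 5), (10, a, 21, r, y, 36), (10, m, 35, q, b, 13), (10, m, 35, q, x, 5), (10, m, 35, q, y, 36), (10, s, 10, b, b, 13), (10, s, 10, b, x, 5), (10, s, 10, b, y, 36), (2, n, 13, d, q, 9), (2, n, 13, d, v, 25), (2, n, 21, m, q, 9), (2, n, 21, m, v, 25), (2, w, 33, t, q, 9), (2, w, 33, t, v, 25)}
Natural join on G: {(10, a, 21, r, b, 13, w), (10, a, 21, r, b, 13, x), (10, a, 21, r, x, 5, b), (10, a, 21, r, y, 36, y), (10, m, 35, q, b, 13, w), (10, m, 35, q, b, 13, x), (10, m, 35, q, x, 5, b), (10, m, 35, q, y, 36, y), (10, s, 10, b, b, 13, w), (10, s, 10, b, b, 13, x), (10, s, 10, b, x, 5, b), (10, s, 10, b, y, 36, y), (2, n, 13, d, q, 9, s), (2, n, 21, m, q, 9, s), (2, w, 33, t, q, 9, s)}
π_{C, D, A, F, E, B} gives {(b, s, 10, b, 5, 10), (b, s, 10, w, 13, 10), (b, s, 10, x, 13, 10), (b, s, 10, y, 36, 10), (d, n, 13, s, 9, 2), (m, n, 21, s, 9, 2), (q, m, 35, b, 5, 10), (q, m, 35, w, 13, 10), (q, m, 35, x, 13, 10), (q, m, 35, y, 36, 10), (r, a, 21, b, 5, 10), (r, a, 21, w, 13, 10), (r, a, 21, x, 13, 10), (r, a, 21, y, 36, 10), (t, w, 33, s, 9, 2)}.
σ[C ≠ t ∧ A ≠ 21]: keep tuples satisfying C ≠ t ∧ A ≠ 21 → {(b, s, 10, b, 5, 10), (b, s, 10, w, 13, 10), (b, s, 10, x, 13, 10), (b, s, 10, y, 36, 10), (d, n, 13, s, 9, 2), (q, m, 35, b, 5, 10), (q, m, 35, w, 13, 10), (q, m, 35, x, 13, 10), (q, m, 35, y, 36, 10)}
π_{D, B, F} gives {(m, 10, b), (m, 10, w), (m, 10, x), (m, 10, y), (n, 2, s), (s, 10, b), (s, 10, w), (s, 10, x), (s, 10, y)}.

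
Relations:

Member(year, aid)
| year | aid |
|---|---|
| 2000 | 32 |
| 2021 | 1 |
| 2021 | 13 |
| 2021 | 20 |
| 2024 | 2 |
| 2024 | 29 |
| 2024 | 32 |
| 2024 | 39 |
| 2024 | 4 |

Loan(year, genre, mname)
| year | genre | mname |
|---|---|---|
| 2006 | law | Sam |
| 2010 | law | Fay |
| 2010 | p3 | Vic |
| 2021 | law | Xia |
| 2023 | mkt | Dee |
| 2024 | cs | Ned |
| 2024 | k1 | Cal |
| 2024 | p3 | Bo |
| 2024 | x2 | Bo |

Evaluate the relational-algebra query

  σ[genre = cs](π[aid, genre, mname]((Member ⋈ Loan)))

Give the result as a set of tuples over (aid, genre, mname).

{(2, cs, Ned), (29, cs, Ned), (32, cs, Ned), (39, cs, Ned), (4, cs, Ned)}

Joining Member and Loan on year yields {(2021, 1, law, Xia), (2021, 13, law, Xia), (2021, 20, law, Xia), (2024, 2, cs, Ned), (2024, 2, k1, Cal), (2024, 2, p3, Bo), (2024, 2, x2, Bo), (2024, 29, cs, Ned), (2024, 29, k1, Cal), (2024, 29, p3, Bo), (2024, 29, x2, Bo), (2024, 32, cs, Ned), (2024, 32, k1, Cal), (2024, 32, p3, Bo), (2024, 32, x2, Bo), (2024, 39, cs, Ned), (2024, 39, k1, Cal), (2024, 39, p3, Bo), (2024, 39, x2, Bo), (2024, 4, cs, Ned), (2024, 4, k1, Cal), (2024, 4, p3, Bo), (2024, 4, x2, Bo)}.
Projecting to aid, genre, mname: {(1, law, Xia), (13, law, Xia), (2, cs, Ned), (2, k1, Cal), (2, p3, Bo), (2, x2, Bo), (20, law, Xia), (29, cs, Ned), (29, k1, Cal), (29, p3, Bo), (29, x2, Bo), (32, cs, Ned), (32, k1, Cal), (32, p3, Bo), (32, x2, Bo), (39, cs, Ned), (39, k1, Cal), (39, p3, Bo), (39, x2, Bo), (4, cs, Ned), (4, k1, Cal), (4, p3, Bo), (4, x2, Bo)}
Apply σ_{genre = cs}; surviving tuples: {(2, cs, Ned), (29, cs, Ned), (32, cs, Ned), (39, cs, Ned), (4, cs, Ned)}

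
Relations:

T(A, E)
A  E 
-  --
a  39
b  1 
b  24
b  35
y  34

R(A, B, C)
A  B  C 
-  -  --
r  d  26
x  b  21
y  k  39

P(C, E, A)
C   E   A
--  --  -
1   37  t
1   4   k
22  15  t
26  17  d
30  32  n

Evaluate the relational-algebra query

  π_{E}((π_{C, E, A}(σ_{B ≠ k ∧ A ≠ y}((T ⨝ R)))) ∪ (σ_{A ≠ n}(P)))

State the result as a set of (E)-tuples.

{15, 17, 37, 4}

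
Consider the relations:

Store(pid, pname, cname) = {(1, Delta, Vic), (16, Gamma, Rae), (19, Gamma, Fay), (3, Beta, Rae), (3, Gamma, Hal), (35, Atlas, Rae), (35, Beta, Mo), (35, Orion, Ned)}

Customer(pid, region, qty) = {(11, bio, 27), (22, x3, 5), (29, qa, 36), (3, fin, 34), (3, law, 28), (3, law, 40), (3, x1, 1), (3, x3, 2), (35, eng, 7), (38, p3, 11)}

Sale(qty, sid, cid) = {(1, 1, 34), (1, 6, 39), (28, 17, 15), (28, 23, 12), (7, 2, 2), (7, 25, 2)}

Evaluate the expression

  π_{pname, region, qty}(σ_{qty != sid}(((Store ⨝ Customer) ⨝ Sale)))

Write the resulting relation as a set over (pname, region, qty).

Joining Store and Customer on pid yields {(3, Beta, Rae, fin, 34), (3, Beta, Rae, law, 28), (3, Beta, Rae, law, 40), (3, Beta, Rae, x1, 1), (3, Beta, Rae, x3, 2), (3, Gamma, Hal, fin, 34), (3, Gamma, Hal, law, 28), (3, Gamma, Hal, law, 40), (3, Gamma, Hal, x1, 1), (3, Gamma, Hal, x3, 2), (35, Atlas, Rae, eng, 7), (35, Beta, Mo, eng, 7), (35, Orion, Ned, eng, 7)}.
Joining (Store ⨝ Customer) and Sale on qty yields {(3, Beta, Rae, law, 28, 17, 15), (3, Beta, Rae, law, 28, 23, 12), (3, Beta, Rae, x1, 1, 1, 34), (3, Beta, Rae, x1, 1, 6, 39), (3, Gamma, Hal, law, 28, 17, 15), (3, Gamma, Hal, law, 28, 23, 12), (3, Gamma, Hal, x1, 1, 1, 34), (3, Gamma, Hal, x1, 1, 6, 39), (35, Atlas, Rae, eng, 7, 2, 2), (35, Atlas, Rae, eng, 7, 25, 2), (35, Beta, Mo, eng, 7, 2, 2), (35, Beta, Mo, eng, 7, 25, 2), (35, Orion, Ned, eng, 7, 2, 2), (35, Orion, Ned, eng, 7, 25, 2)}.
Apply σ_{qty != sid}; surviving tuples: {(3, Beta, Rae, law, 28, 17, 15), (3, Beta, Rae, law, 28, 23, 12), (3, Beta, Rae, x1, 1, 6, 39), (3, Gamma, Hal, law, 28, 17, 15), (3, Gamma, Hal, law, 28, 23, 12), (3, Gamma, Hal, x1, 1, 6, 39), (35, Atlas, Rae, eng, 7, 2, 2), (35, Atlas, Rae, eng, 7, 25, 2), (35, Beta, Mo, eng, 7, 2, 2), (35, Beta, Mo, eng, 7, 25, 2), (35, Orion, Ned, eng, 7, 2, 2), (35, Orion, Ned, eng, 7, 25, 2)}
π_{pname, region, qty} gives {(Atlas, eng, 7), (Beta, eng, 7), (Beta, law, 28), (Beta, x1, 1), (Gamma, law, 28), (Gamma, x1, 1), (Orion, eng, 7)} (5 duplicate(s) eliminated).

{(Atlas, eng, 7), (Beta, eng, 7), (Beta, law, 28), (Beta, x1, 1), (Gamma, law, 28), (Gamma, x1, 1), (Orion, eng, 7)}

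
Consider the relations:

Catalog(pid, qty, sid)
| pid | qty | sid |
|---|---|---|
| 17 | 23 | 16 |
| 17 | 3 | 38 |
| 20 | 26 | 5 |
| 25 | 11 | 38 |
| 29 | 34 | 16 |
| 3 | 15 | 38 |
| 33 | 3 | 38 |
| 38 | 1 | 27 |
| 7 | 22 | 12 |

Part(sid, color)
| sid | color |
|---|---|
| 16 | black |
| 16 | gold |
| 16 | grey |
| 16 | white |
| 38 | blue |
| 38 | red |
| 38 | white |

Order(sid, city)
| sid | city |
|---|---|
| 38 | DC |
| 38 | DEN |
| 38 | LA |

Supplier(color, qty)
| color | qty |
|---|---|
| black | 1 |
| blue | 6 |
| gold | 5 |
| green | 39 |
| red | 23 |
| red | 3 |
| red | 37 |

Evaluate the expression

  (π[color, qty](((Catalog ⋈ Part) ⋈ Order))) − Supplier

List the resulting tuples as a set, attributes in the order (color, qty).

{(blue, 11), (blue, 15), (blue, 3), (red, 11), (red, 15), (white, 11), (white, 15), (white, 3)}

Natural join on sid: {(17, 23, 16, black), (17, 23, 16, gold), (17, 23, 16, grey), (17, 23, 16, white), (17, 3, 38, blue), (17, 3, 38, red), (17, 3, 38, white), (25, 11, 38, blue), (25, 11, 38, red), (25, 11, 38, white), (29, 34, 16, black), (29, 34, 16, gold), (29, 34, 16, grey), (29, 34, 16, white), (3, 15, 38, blue), (3, 15, 38, red), (3, 15, 38, white), (33, 3, 38, blue), (33, 3, 38, red), (33, 3, 38, white)}
Natural join on sid: {(17, 3, 38, blue, DC), (17, 3, 38, blue, DEN), (17, 3, 38, blue, LA), (17, 3, 38, red, DC), (17, 3, 38, red, DEN), (17, 3, 38, red, LA), (17, 3, 38, white, DC), (17, 3, 38, white, DEN), (17, 3, 38, white, LA), (25, 11, 38, blue, DC), (25, 11, 38, blue, DEN), (25, 11, 38, blue, LA), (25, 11, 38, red, DC), (25, 11, 38, red, DEN), (25, 11, 38, red, LA), (25, 11, 38, white, DC), (25, 11, 38, white, DEN), (25, 11, 38, white, LA), (3, 15, 38, blue, DC), (3, 15, 38, blue, DEN), (3, 15, 38, blue, LA), (3, 15, 38, red, DC), (3, 15, 38, red, DEN), (3, 15, 38, red, LA), (3, 15, 38, white, DC), (3, 15, 38, white, DEN), (3, 15, 38, white, LA), (33, 3, 38, blue, DC), (33, 3, 38, blue, DEN), (33, 3, 38, blue, LA), (33, 3, 38, red, DC), (33, 3, 38, red, DEN), (33, 3, 38, red, LA), (33, 3, 38, white, DC), (33, 3, 38, white, DEN), (33, 3, 38, white, LA)}
π_{color, qty} gives {(blue, 11), (blue, 15), (blue, 3), (red, 11), (red, 15), (red, 3), (white, 11), (white, 15), (white, 3)} (27 duplicate(s) eliminated).
Taking the difference: {(blue, 11), (blue, 15), (blue, 3), (red, 11), (red, 15), (white, 11), (white, 15), (white, 3)}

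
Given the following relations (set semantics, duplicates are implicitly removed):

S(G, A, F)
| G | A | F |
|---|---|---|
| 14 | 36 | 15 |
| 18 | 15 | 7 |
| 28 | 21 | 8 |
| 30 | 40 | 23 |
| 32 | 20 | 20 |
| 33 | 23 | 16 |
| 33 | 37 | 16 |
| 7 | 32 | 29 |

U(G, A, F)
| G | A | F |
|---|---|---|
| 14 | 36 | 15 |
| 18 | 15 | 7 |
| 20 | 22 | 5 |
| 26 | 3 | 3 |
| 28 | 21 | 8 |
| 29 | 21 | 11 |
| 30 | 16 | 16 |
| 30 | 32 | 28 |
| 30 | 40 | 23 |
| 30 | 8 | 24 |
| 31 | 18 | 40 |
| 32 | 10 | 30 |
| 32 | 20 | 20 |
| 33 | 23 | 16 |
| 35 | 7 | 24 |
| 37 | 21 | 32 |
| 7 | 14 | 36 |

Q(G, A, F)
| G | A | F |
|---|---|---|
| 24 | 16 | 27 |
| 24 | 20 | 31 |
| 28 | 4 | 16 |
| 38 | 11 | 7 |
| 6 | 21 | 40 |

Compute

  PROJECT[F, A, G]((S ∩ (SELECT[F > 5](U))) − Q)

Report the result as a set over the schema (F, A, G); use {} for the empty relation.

{(15, 36, 14), (16, 23, 33), (20, 20, 32), (23, 40, 30), (7, 15, 18), (8, 21, 28)}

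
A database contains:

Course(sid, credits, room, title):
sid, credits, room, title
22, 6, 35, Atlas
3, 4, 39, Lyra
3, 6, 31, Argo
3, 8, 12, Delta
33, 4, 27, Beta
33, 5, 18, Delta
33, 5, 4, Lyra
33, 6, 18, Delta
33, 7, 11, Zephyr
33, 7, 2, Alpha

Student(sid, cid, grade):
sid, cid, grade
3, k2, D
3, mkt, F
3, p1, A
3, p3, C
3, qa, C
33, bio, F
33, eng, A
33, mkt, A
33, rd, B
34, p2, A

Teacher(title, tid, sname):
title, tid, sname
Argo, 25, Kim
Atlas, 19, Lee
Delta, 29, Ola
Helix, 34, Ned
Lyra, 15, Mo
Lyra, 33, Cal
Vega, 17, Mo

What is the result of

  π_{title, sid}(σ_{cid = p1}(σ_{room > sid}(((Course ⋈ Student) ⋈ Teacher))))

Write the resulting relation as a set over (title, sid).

Course ⋈ Student (natural join on sid): {(3, 4, 39, Lyra, k2, D), (3, 4, 39, Lyra, mkt, F), (3, 4, 39, Lyra, p1, A), (3, 4, 39, Lyra, p3, C), (3, 4, 39, Lyra, qa, C), (3, 6, 31, Argo, k2, D), (3, 6, 31, Argo, mkt, F), (3, 6, 31, Argo, p1, A), (3, 6, 31, Argo, p3, C), (3, 6, 31, Argo, qa, C), (3, 8, 12, Delta, k2, D), (3, 8, 12, Delta, mkt, F), (3, 8, 12, Delta, p1, A), (3, 8, 12, Delta, p3, C), (3, 8, 12, Delta, qa, C), (33, 4, 27, Beta, bio, F), (33, 4, 27, Beta, eng, A), (33, 4, 27, Beta, mkt, A), (33, 4, 27, Beta, rd, B), (33, 5, 18, Delta, bio, F), (33, 5, 18, Delta, eng, A), (33, 5, 18, Delta, mkt, A), (33, 5, 18, Delta, rd, B), (33, 5, 4, Lyra, bio, F), (33, 5, 4, Lyra, eng, A), (33, 5, 4, Lyra, mkt, A), (33, 5, 4, Lyra, rd, B), (33, 6, 18, Delta, bio, F), (33, 6, 18, Delta, eng, A), (33, 6, 18, Delta, mkt, A), (33, 6, 18, Delta, rd, B), (33, 7, 11, Zephyr, bio, F), (33, 7, 11, Zephyr, eng, A), (33, 7, 11, Zephyr, mkt, A), (33, 7, 11, Zephyr, rd, B), (33, 7, 2, Alpha, bio, F), (33, 7, 2, Alpha, eng, A), (33, 7, 2, Alpha, mkt, A), (33, 7, 2, Alpha, rd, B)}
(Course ⋈ Student) ⋈ Teacher (natural join on title): {(3, 4, 39, Lyra, k2, D, 15, Mo), (3, 4, 39, Lyra, k2, D, 33, Cal), (3, 4, 39, Lyra, mkt, F, 15, Mo), (3, 4, 39, Lyra, mkt, F, 33, Cal), (3, 4, 39, Lyra, p1, A, 15, Mo), (3, 4, 39, Lyra, p1, A, 33, Cal), (3, 4, 39, Lyra, p3, C, 15, Mo), (3, 4, 39, Lyra, p3, C, 33, Cal), (3, 4, 39, Lyra, qa, C, 15, Mo), (3, 4, 39, Lyra, qa, C, 33, Cal), (3, 6, 31, Argo, k2, D, 25, Kim), (3, 6, 31, Argo, mkt, F, 25, Kim), (3, 6, 31, Argo, p1, A, 25, Kim), (3, 6, 31, Argo, p3, C, 25, Kim), (3, 6, 31, Argo, qa, C, 25, Kim), (3, 8, 12, Delta, k2, D, 29, Ola), (3, 8, 12, Delta, mkt, F, 29, Ola), (3, 8, 12, Delta, p1, A, 29, Ola), (3, 8, 12, Delta, p3, C, 29, Ola), (3, 8, 12, Delta, qa, C, 29, Ola), (33, 5, 18, Delta, bio, F, 29, Ola), (33, 5, 18, Delta, eng, A, 29, Ola), (33, 5, 18, Delta, mkt, A, 29, Ola), (33, 5, 18, Delta, rd, B, 29, Ola), (33, 5, 4, Lyra, bio, F, 15, Mo), (33, 5, 4, Lyra, bio, F, 33, Cal), (33, 5, 4, Lyra, eng, A, 15, Mo), (33, 5, 4, Lyra, eng, A, 33, Cal), (33, 5, 4, Lyra, mkt, A, 15, Mo), (33, 5, 4, Lyra, mkt, A, 33, Cal), (33, 5, 4, Lyra, rd, B, 15, Mo), (33, 5, 4, Lyra, rd, B, 33, Cal), (33, 6, 18, Delta, bio, F, 29, Ola), (33, 6, 18, Delta, eng, A, 29, Ola), (33, 6, 18, Delta, mkt, A, 29, Ola), (33, 6, 18, Delta, rd, B, 29, Ola)}
Apply σ_{room > sid}; surviving tuples: {(3, 4, 39, Lyra, k2, D, 15, Mo), (3, 4, 39, Lyra, k2, D, 33, Cal), (3, 4, 39, Lyra, mkt, F, 15, Mo), (3, 4, 39, Lyra, mkt, F, 33, Cal), (3, 4, 39, Lyra, p1, A, 15, Mo), (3, 4, 39, Lyra, p1, A, 33, Cal), (3, 4, 39, Lyra, p3, C, 15, Mo), (3, 4, 39, Lyra, p3, C, 33, Cal), (3, 4, 39, Lyra, qa, C, 15, Mo), (3, 4, 39, Lyra, qa, C, 33, Cal), (3, 6, 31, Argo, k2, D, 25, Kim), (3, 6, 31, Argo, mkt, F, 25, Kim), (3, 6, 31, Argo, p1, A, 25, Kim), (3, 6, 31, Argo, p3, C, 25, Kim), (3, 6, 31, Argo, qa, C, 25, Kim), (3, 8, 12, Delta, k2, D, 29, Ola), (3, 8, 12, Delta, mkt, F, 29, Ola), (3, 8, 12, Delta, p1, A, 29, Ola), (3, 8, 12, Delta, p3, C, 29, Ola), (3, 8, 12, Delta, qa, C, 29, Ola)}
Apply σ_{cid = p1}; surviving tuples: {(3, 4, 39, Lyra, p1, A, 15, Mo), (3, 4, 39, Lyra, p1, A, 33, Cal), (3, 6, 31, Argo, p1, A, 25, Kim), (3, 8, 12, Delta, p1, A, 29, Ola)}
Keep only column(s) title, sid (1 duplicate(s) eliminated): {(Argo, 3), (Delta, 3), (Lyra, 3)}

{(Argo, 3), (Delta, 3), (Lyra, 3)}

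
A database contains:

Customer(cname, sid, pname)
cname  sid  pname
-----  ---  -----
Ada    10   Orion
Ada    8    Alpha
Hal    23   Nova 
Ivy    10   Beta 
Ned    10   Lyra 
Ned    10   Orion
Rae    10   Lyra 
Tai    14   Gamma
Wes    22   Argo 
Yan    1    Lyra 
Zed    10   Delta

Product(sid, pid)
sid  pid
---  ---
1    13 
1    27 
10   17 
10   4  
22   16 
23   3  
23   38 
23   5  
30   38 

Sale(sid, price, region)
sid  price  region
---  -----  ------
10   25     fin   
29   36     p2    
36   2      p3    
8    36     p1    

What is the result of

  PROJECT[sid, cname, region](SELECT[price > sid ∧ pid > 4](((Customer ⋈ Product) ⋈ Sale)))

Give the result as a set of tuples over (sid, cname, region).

Customer ⋈ Product (natural join on sid): {(Ada, 10, Orion, 17), (Ada, 10, Orion, 4), (Hal, 23, Nova, 3), (Hal, 23, Nova, 38), (Hal, 23, Nova, 5), (Ivy, 10, Beta, 17), (Ivy, 10, Beta, 4), (Ned, 10, Lyra, 17), (Ned, 10, Lyra, 4), (Ned, 10, Orion, 17), (Ned, 10, Orion, 4), (Rae, 10, Lyra, 17), (Rae, 10, Lyra, 4), (Wes, 22, Argo, 16), (Yan, 1, Lyra, 13), (Yan, 1, Lyra, 27), (Zed, 10, Delta, 17), (Zed, 10, Delta, 4)}
(Customer ⋈ Product) ⋈ Sale (natural join on sid): {(Ada, 10, Orion, 17, 25, fin), (Ada, 10, Orion, 4, 25, fin), (Ivy, 10, Beta, 17, 25, fin), (Ivy, 10, Beta, 4, 25, fin), (Ned, 10, Lyra, 17, 25, fin), (Ned, 10, Lyra, 4, 25, fin), (Ned, 10, Orion, 17, 25, fin), (Ned, 10, Orion, 4, 25, fin), (Rae, 10, Lyra, 17, 25, fin), (Rae, 10, Lyra, 4, 25, fin), (Zed, 10, Delta, 17, 25, fin), (Zed, 10, Delta, 4, 25, fin)}
σ[price > sid ∧ pid > 4]: keep tuples satisfying price > sid ∧ pid > 4 → {(Ada, 10, Orion, 17, 25, fin), (Ivy, 10, Beta, 17, 25, fin), (Ned, 10, Lyra, 17, 25, fin), (Ned, 10, Orion, 17, 25, fin), (Rae, 10, Lyra, 17, 25, fin), (Zed, 10, Delta, 17, 25, fin)}
Projecting to sid, cname, region (1 duplicate(s) eliminated): {(10, Ada, fin), (10, Ivy, fin), (10, Ned, fin), (10, Rae, fin), (10, Zed, fin)}

{(10, Ada, fin), (10, Ivy, fin), (10, Ned, fin), (10, Rae, fin), (10, Zed, fin)}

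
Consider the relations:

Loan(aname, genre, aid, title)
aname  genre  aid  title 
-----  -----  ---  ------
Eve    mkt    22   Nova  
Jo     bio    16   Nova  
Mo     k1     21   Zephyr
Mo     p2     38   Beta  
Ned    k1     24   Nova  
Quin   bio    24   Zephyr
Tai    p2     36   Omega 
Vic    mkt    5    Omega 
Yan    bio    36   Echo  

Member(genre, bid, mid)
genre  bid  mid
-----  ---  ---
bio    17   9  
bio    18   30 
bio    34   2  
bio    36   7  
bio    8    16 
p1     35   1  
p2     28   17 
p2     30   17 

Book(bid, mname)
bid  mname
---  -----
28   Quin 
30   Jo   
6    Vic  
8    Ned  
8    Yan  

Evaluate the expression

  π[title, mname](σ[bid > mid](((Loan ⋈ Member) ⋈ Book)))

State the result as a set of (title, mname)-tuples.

{(Beta, Jo), (Beta, Quin), (Omega, Jo), (Omega, Quin)}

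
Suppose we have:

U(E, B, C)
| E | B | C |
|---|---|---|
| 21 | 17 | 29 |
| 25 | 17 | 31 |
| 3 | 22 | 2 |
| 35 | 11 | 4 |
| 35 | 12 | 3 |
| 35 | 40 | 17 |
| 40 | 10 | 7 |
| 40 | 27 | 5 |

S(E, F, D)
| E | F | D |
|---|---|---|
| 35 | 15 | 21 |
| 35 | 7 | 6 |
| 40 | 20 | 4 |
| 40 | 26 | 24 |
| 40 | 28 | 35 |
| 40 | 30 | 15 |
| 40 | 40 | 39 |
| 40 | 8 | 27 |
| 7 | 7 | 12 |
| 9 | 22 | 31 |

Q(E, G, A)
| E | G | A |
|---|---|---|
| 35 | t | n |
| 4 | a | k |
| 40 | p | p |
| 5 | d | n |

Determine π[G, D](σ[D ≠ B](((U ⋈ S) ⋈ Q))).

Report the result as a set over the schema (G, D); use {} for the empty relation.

{(p, 15), (p, 24), (p, 27), (p, 35), (p, 39), (p, 4), (t, 21), (t, 6)}

Joining U and S on E yields {(35, 11, 4, 15, 21), (35, 11, 4, 7, 6), (35, 12, 3, 15, 21), (35, 12, 3, 7, 6), (35, 40, 17, 15, 21), (35, 40, 17, 7, 6), (40, 10, 7, 20, 4), (40, 10, 7, 26, 24), (40, 10, 7, 28, 35), (40, 10, 7, 30, 15), (40, 10, 7, 40, 39), (40, 10, 7, 8, 27), (40, 27, 5, 20, 4), (40, 27, 5, 26, 24), (40, 27, 5, 28, 35), (40, 27, 5, 30, 15), (40, 27, 5, 40, 39), (40, 27, 5, 8, 27)}.
Joining (U ⋈ S) and Q on E yields {(35, 11, 4, 15, 21, t, n), (35, 11, 4, 7, 6, t, n), (35, 12, 3, 15, 21, t, n), (35, 12, 3, 7, 6, t, n), (35, 40, 17, 15, 21, t, n), (35, 40, 17, 7, 6, t, n), (40, 10, 7, 20, 4, p, p), (40, 10, 7, 26, 24, p, p), (40, 10, 7, 28, 35, p, p), (40, 10, 7, 30, 15, p, p), (40, 10, 7, 40, 39, p, p), (40, 10, 7, 8, 27, p, p), (40, 27, 5, 20, 4, p, p), (40, 27, 5, 26, 24, p, p), (40, 27, 5, 28, 35, p, p), (40, 27, 5, 30, 15, p, p), (40, 27, 5, 40, 39, p, p), (40, 27, 5, 8, 27, p, p)}.
Apply σ_{D ≠ B}; surviving tuples: {(35, 11, 4, 15, 21, t, n), (35, 11, 4, 7, 6, t, n), (35, 12, 3, 15, 21, t, n), (35, 12, 3, 7, 6, t, n), (35, 40, 17, 15, 21, t, n), (35, 40, 17, 7, 6, t, n), (40, 10, 7, 20, 4, p, p), (40, 10, 7, 26, 24, p, p), (40, 10, 7, 28, 35, p, p), (40, 10, 7, 30, 15, p, p), (40, 10, 7, 40, 39, p, p), (40, 10, 7, 8, 27, p, p), (40, 27, 5, 20, 4, p, p), (40, 27, 5, 26, 24, p, p), (40, 27, 5, 28, 35, p, p), (40, 27, 5, 30, 15, p, p), (40, 27, 5, 40, 39, p, p)}
Projecting to G, D (9 duplicate(s) eliminated): {(p, 15), (p, 24), (p, 27), (p, 35), (p, 39), (p, 4), (t, 21), (t, 6)}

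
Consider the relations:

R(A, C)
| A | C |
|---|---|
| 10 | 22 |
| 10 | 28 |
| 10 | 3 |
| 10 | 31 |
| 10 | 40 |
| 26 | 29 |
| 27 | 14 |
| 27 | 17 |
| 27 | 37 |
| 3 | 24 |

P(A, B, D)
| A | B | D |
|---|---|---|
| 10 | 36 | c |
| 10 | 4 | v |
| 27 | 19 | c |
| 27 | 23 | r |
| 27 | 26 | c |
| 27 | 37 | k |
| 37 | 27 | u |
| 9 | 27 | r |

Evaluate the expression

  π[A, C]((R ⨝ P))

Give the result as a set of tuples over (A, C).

R ⋈ P (natural join on A): {(10, 22, 36, c), (10, 22, 4, v), (10, 28, 36, c), (10, 28, 4, v), (10, 3, 36, c), (10, 3, 4, v), (10, 31, 36, c), (10, 31, 4, v), (10, 40, 36, c), (10, 40, 4, v), (27, 14, 19, c), (27, 14, 23, r), (27, 14, 26, c), (27, 14, 37, k), (27, 17, 19, c), (27, 17, 23, r), (27, 17, 26, c), (27, 17, 37, k), (27, 37, 19, c), (27, 37, 23, r), (27, 37, 26, c), (27, 37, 37, k)}
Projecting to A, C (14 duplicate(s) eliminated): {(10, 22), (10, 28), (10, 3), (10, 31), (10, 40), (27, 14), (27, 17), (27, 37)}

{(10, 22), (10, 28), (10, 3), (10, 31), (10, 40), (27, 14), (27, 17), (27, 37)}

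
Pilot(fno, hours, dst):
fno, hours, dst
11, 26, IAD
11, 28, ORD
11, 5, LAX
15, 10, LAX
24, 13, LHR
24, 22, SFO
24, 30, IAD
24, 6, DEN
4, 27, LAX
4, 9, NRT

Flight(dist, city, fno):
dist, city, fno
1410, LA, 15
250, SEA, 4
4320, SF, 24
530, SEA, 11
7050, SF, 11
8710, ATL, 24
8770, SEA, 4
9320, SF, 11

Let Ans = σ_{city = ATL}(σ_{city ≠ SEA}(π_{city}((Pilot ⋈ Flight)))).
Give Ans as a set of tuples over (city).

{ATL}

Natural join on fno: {(11, 26, IAD, 530, SEA), (11, 26, IAD, 7050, SF), (11, 26, IAD, 9320, SF), (11, 28, ORD, 530, SEA), (11, 28, ORD, 7050, SF), (11, 28, ORD, 9320, SF), (11, 5, LAX, 530, SEA), (11, 5, LAX, 7050, SF), (11, 5, LAX, 9320, SF), (15, 10, LAX, 1410, LA), (24, 13, LHR, 4320, SF), (24, 13, LHR, 8710, ATL), (24, 22, SFO, 4320, SF), (24, 22, SFO, 8710, ATL), (24, 30, IAD, 4320, SF), (24, 30, IAD, 8710, ATL), (24, 6, DEN, 4320, SF), (24, 6, DEN, 8710, ATL), (4, 27, LAX, 250, SEA), (4, 27, LAX, 8770, SEA), (4, 9, NRT, 250, SEA), (4, 9, NRT, 8770, SEA)}
π_{city} gives {ATL, LA, SEA, SF} (18 duplicate(s) eliminated).
Selection city ≠ SEA: {ATL, LA, SF}
Selection city = ATL: {ATL}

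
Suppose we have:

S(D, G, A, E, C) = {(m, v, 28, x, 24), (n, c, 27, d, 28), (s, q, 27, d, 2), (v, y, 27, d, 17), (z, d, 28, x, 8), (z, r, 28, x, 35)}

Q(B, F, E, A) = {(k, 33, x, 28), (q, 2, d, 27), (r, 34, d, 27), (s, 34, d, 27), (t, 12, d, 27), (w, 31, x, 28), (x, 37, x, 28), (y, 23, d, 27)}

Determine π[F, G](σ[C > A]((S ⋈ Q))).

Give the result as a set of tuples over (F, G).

{(12, c), (2, c), (23, c), (31, r), (33, r), (34, c), (37, r)}

Natural join on A, E: {(m, v, 28, x, 24, k, 33), (m, v, 28, x, 24, w, 31), (m, v, 28, x, 24, x, 37), (n, c, 27, d, 28, q, 2), (n, c, 27, d, 28, r, 34), (n, c, 27, d, 28, s, 34), (n, c, 27, d, 28, t, 12), (n, c, 27, d, 28, y, 23), (s, q, 27, d, 2, q, 2), (s, q, 27, d, 2, r, 34), (s, q, 27, d, 2, s, 34), (s, q, 27, d, 2, t, 12), (s, q, 27, d, 2, y, 23), (v, y, 27, d, 17, q, 2), (v, y, 27, d, 17, r, 34), (v, y, 27, d, 17, s, 34), (v, y, 27, d, 17, t, 12), (v, y, 27, d, 17, y, 23), (z, d, 28, x, 8, k, 33), (z, d, 28, x, 8, w, 31), (z, d, 28, x, 8, x, 37), (z, r, 28, x, 35, k, 33), (z, r, 28, x, 35, w, 31), (z, r, 28, x, 35, x, 37)}
σ[C > A]: keep tuples satisfying C > A → {(n, c, 27, d, 28, q, 2), (n, c, 27, d, 28, r, 34), (n, c, 27, d, 28, s, 34), (n, c, 27, d, 28, t, 12), (n, c, 27, d, 28, y, 23), (z, r, 28, x, 35, k, 33), (z, r, 28, x, 35, w, 31), (z, r, 28, x, 35, x, 37)}
Keep only column(s) F, G (1 duplicate(s) eliminated): {(12, c), (2, c), (23, c), (31, r), (33, r), (34, c), (37, r)}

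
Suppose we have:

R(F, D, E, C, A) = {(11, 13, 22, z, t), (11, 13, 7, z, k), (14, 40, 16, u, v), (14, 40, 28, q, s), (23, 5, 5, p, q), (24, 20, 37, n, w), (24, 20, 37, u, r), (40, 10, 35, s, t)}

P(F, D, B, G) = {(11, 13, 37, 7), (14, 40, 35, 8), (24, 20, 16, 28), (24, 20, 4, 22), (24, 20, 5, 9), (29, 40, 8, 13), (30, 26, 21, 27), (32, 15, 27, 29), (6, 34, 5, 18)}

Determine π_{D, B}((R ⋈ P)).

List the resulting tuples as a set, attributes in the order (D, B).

{(13, 37), (20, 16), (20, 4), (20, 5), (40, 35)}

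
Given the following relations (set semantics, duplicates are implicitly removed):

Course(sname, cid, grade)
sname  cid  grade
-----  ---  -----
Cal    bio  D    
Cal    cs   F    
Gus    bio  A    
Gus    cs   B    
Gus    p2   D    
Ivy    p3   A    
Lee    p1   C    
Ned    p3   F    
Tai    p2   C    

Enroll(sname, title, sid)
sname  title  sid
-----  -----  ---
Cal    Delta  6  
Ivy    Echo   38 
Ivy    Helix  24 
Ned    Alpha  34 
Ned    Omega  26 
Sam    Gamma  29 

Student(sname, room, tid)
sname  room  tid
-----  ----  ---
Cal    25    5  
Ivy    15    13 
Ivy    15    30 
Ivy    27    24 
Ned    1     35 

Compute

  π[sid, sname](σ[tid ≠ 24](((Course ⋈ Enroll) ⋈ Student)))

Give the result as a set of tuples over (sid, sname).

Joining Course and Enroll on sname yields {(Cal, bio, D, Delta, 6), (Cal, cs, F, Delta, 6), (Ivy, p3, A, Echo, 38), (Ivy, p3, A, Helix, 24), (Ned, p3, F, Alpha, 34), (Ned, p3, F, Omega, 26)}.
Joining (Course ⋈ Enroll) and Student on sname yields {(Cal, bio, D, Delta, 6, 25, 5), (Cal, cs, F, Delta, 6, 25, 5), (Ivy, p3, A, Echo, 38, 15, 13), (Ivy, p3, A, Echo, 38, 15, 30), (Ivy, p3, A, Echo, 38, 27, 24), (Ivy, p3, A, Helix, 24, 15, 13), (Ivy, p3, A, Helix, 24, 15, 30), (Ivy, p3, A, Helix, 24, 27, 24), (Ned, p3, F, Alpha, 34, 1, 35), (Ned, p3, F, Omega, 26, 1, 35)}.
Apply σ_{tid ≠ 24}; surviving tuples: {(Cal, bio, D, Delta, 6, 25, 5), (Cal, cs, F, Delta, 6, 25, 5), (Ivy, p3, A, Echo, 38, 15, 13), (Ivy, p3, A, Echo, 38, 15, 30), (Ivy, p3, A, Helix, 24, 15, 13), (Ivy, p3, A, Helix, 24, 15, 30), (Ned, p3, F, Alpha, 34, 1, 35), (Ned, p3, F, Omega, 26, 1, 35)}
π[sid, sname]: project onto (sid, sname) (3 duplicate(s) eliminated) → {(24, Ivy), (26, Ned), (34, Ned), (38, Ivy), (6, Cal)}

{(24, Ivy), (26, Ned), (34, Ned), (38, Ivy), (6, Cal)}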